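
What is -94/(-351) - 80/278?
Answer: -974/48789 ≈ -0.019964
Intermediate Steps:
-94/(-351) - 80/278 = -94*(-1/351) - 80*1/278 = 94/351 - 40/139 = -974/48789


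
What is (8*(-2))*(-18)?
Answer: 288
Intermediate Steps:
(8*(-2))*(-18) = -16*(-18) = 288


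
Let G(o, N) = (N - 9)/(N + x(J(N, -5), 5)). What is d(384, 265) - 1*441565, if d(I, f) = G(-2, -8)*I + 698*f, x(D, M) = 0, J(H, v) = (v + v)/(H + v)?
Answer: -255779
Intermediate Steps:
J(H, v) = 2*v/(H + v) (J(H, v) = (2*v)/(H + v) = 2*v/(H + v))
G(o, N) = (-9 + N)/N (G(o, N) = (N - 9)/(N + 0) = (-9 + N)/N)
d(I, f) = 698*f + 17*I/8 (d(I, f) = ((-9 - 8)/(-8))*I + 698*f = (-⅛*(-17))*I + 698*f = 17*I/8 + 698*f = 698*f + 17*I/8)
d(384, 265) - 1*441565 = (698*265 + (17/8)*384) - 1*441565 = (184970 + 816) - 441565 = 185786 - 441565 = -255779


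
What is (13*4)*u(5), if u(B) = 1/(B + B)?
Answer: 26/5 ≈ 5.2000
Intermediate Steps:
u(B) = 1/(2*B)
(13*4)*u(5) = (13*4)*((1/2)/5) = 52*((1/2)*(1/5)) = 52*(1/10) = 26/5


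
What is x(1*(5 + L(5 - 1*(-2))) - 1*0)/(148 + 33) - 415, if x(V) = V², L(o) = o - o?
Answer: -75090/181 ≈ -414.86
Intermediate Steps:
L(o) = 0
x(1*(5 + L(5 - 1*(-2))) - 1*0)/(148 + 33) - 415 = (1*(5 + 0) - 1*0)²/(148 + 33) - 415 = (1*5 + 0)²/181 - 415 = (5 + 0)²/181 - 415 = (1/181)*5² - 415 = (1/181)*25 - 415 = 25/181 - 415 = -75090/181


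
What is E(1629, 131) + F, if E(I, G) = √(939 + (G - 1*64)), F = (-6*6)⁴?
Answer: 1679616 + √1006 ≈ 1.6796e+6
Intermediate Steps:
F = 1679616 (F = (-36)⁴ = 1679616)
E(I, G) = √(875 + G) (E(I, G) = √(939 + (G - 64)) = √(939 + (-64 + G)) = √(875 + G))
E(1629, 131) + F = √(875 + 131) + 1679616 = √1006 + 1679616 = 1679616 + √1006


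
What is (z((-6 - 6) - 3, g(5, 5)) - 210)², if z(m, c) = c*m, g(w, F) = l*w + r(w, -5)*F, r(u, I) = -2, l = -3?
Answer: 27225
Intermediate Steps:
g(w, F) = -3*w - 2*F
(z((-6 - 6) - 3, g(5, 5)) - 210)² = ((-3*5 - 2*5)*((-6 - 6) - 3) - 210)² = ((-15 - 10)*(-12 - 3) - 210)² = (-25*(-15) - 210)² = (375 - 210)² = 165² = 27225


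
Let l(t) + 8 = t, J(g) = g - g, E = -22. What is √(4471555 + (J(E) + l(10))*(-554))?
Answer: √4470447 ≈ 2114.3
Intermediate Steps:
J(g) = 0
l(t) = -8 + t
√(4471555 + (J(E) + l(10))*(-554)) = √(4471555 + (0 + (-8 + 10))*(-554)) = √(4471555 + (0 + 2)*(-554)) = √(4471555 + 2*(-554)) = √(4471555 - 1108) = √4470447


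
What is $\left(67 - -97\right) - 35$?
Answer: $129$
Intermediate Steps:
$\left(67 - -97\right) - 35 = \left(67 + \left(-26 + 123\right)\right) - 35 = \left(67 + 97\right) - 35 = 164 - 35 = 129$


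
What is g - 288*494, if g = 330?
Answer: -141942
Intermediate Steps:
g - 288*494 = 330 - 288*494 = 330 - 142272 = -141942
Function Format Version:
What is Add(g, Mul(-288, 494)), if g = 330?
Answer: -141942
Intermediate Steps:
Add(g, Mul(-288, 494)) = Add(330, Mul(-288, 494)) = Add(330, -142272) = -141942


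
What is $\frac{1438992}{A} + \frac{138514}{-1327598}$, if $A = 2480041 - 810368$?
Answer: $\frac{839564907647}{1108327267727} \approx 0.75751$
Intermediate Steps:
$A = 1669673$ ($A = 2480041 - 810368 = 1669673$)
$\frac{1438992}{A} + \frac{138514}{-1327598} = \frac{1438992}{1669673} + \frac{138514}{-1327598} = 1438992 \cdot \frac{1}{1669673} + 138514 \left(- \frac{1}{1327598}\right) = \frac{1438992}{1669673} - \frac{69257}{663799} = \frac{839564907647}{1108327267727}$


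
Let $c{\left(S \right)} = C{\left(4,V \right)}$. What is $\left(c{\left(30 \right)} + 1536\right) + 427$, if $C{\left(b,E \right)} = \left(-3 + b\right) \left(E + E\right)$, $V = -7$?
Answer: $1949$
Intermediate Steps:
$C{\left(b,E \right)} = 2 E \left(-3 + b\right)$ ($C{\left(b,E \right)} = \left(-3 + b\right) 2 E = 2 E \left(-3 + b\right)$)
$c{\left(S \right)} = -14$ ($c{\left(S \right)} = 2 \left(-7\right) \left(-3 + 4\right) = 2 \left(-7\right) 1 = -14$)
$\left(c{\left(30 \right)} + 1536\right) + 427 = \left(-14 + 1536\right) + 427 = 1522 + 427 = 1949$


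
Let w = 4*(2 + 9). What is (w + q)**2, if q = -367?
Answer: 104329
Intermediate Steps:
w = 44 (w = 4*11 = 44)
(w + q)**2 = (44 - 367)**2 = (-323)**2 = 104329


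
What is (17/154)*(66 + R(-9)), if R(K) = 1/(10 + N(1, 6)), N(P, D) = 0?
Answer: 11237/1540 ≈ 7.2968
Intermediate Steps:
R(K) = 1/10 (R(K) = 1/(10 + 0) = 1/10)
(17/154)*(66 + R(-9)) = (17/154)*(66 + 1/10) = (17*(1/154))*(661/10) = (17/154)*(661/10) = 11237/1540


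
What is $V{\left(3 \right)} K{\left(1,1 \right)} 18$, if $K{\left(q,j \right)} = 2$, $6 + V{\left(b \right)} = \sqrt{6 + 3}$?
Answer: $-108$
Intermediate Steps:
$V{\left(b \right)} = -3$ ($V{\left(b \right)} = -6 + \sqrt{6 + 3} = -6 + \sqrt{9} = -6 + 3 = -3$)
$V{\left(3 \right)} K{\left(1,1 \right)} 18 = \left(-3\right) 2 \cdot 18 = \left(-6\right) 18 = -108$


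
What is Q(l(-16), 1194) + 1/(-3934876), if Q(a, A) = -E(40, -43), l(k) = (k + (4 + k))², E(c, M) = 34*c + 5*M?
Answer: -4505433021/3934876 ≈ -1145.0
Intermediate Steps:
E(c, M) = 5*M + 34*c
l(k) = (4 + 2*k)²
Q(a, A) = -1145 (Q(a, A) = -(5*(-43) + 34*40) = -(-215 + 1360) = -1*1145 = -1145)
Q(l(-16), 1194) + 1/(-3934876) = -1145 + 1/(-3934876) = -1145 - 1/3934876 = -4505433021/3934876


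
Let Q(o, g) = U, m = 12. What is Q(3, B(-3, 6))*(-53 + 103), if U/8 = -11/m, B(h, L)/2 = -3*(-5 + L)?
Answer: -1100/3 ≈ -366.67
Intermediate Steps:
B(h, L) = 30 - 6*L (B(h, L) = 2*(-3*(-5 + L)) = 2*(15 - 3*L) = 30 - 6*L)
U = -22/3 (U = 8*(-11/12) = -22/3 ≈ -7.3333)
Q(o, g) = -22/3
Q(3, B(-3, 6))*(-53 + 103) = -22*(-53 + 103)/3 = -22/3*50 = -1100/3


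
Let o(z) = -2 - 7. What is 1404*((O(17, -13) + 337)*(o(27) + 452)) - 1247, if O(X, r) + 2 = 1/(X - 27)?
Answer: 1041485879/5 ≈ 2.0830e+8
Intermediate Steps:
O(X, r) = -2 + 1/(-27 + X) (O(X, r) = -2 + 1/(X - 27) = -2 + 1/(-27 + X))
o(z) = -9
1404*((O(17, -13) + 337)*(o(27) + 452)) - 1247 = 1404*(((55 - 2*17)/(-27 + 17) + 337)*(-9 + 452)) - 1247 = 1404*(((55 - 34)/(-10) + 337)*443) - 1247 = 1404*((-⅒*21 + 337)*443) - 1247 = 1404*((-21/10 + 337)*443) - 1247 = 1404*((3349/10)*443) - 1247 = 1404*(1483607/10) - 1247 = 1041492114/5 - 1247 = 1041485879/5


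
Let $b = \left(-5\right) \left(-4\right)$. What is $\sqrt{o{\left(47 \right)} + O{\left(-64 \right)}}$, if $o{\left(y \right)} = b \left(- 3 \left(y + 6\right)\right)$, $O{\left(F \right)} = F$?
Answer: $2 i \sqrt{811} \approx 56.956 i$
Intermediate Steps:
$b = 20$
$o{\left(y \right)} = -360 - 60 y$ ($o{\left(y \right)} = 20 \left(- 3 \left(y + 6\right)\right) = 20 \left(- 3 \left(6 + y\right)\right) = 20 \left(-18 - 3 y\right) = -360 - 60 y$)
$\sqrt{o{\left(47 \right)} + O{\left(-64 \right)}} = \sqrt{\left(-360 - 2820\right) - 64} = \sqrt{-3180 - 64} = \sqrt{-3244} = 2 i \sqrt{811}$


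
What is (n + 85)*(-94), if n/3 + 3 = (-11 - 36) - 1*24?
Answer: 12878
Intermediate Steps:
n = -222 (n = -9 + 3*((-11 - 36) - 1*24) = -9 + 3*(-47 - 24) = -9 + 3*(-71) = -9 - 213 = -222)
(n + 85)*(-94) = (-222 + 85)*(-94) = -137*(-94) = 12878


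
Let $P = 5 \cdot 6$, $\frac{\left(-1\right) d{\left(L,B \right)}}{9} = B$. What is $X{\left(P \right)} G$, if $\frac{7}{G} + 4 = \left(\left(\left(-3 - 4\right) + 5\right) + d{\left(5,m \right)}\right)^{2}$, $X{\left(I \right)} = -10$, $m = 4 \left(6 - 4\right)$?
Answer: $- \frac{35}{2736} \approx -0.012792$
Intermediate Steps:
$m = 8$ ($m = 4 \cdot 2 = 8$)
$d{\left(L,B \right)} = - 9 B$
$P = 30$
$G = \frac{7}{5472}$ ($G = \frac{7}{-4 + \left(\left(\left(-3 - 4\right) + 5\right) - 72\right)^{2}} = \frac{7}{-4 + \left(\left(-7 + 5\right) - 72\right)^{2}} = \frac{7}{-4 + \left(-2 - 72\right)^{2}} = \frac{7}{-4 + \left(-74\right)^{2}} = \frac{7}{-4 + 5476} = \frac{7}{5472} \approx 0.0012792$)
$X{\left(P \right)} G = \left(-10\right) \frac{7}{5472} = - \frac{35}{2736}$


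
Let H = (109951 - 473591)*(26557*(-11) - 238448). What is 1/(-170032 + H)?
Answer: 1/192938122968 ≈ 5.1830e-12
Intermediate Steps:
H = 192938293000 (H = -363640*(-292127 - 238448) = -363640*(-530575) = 192938293000)
1/(-170032 + H) = 1/(-170032 + 192938293000) = 1/192938122968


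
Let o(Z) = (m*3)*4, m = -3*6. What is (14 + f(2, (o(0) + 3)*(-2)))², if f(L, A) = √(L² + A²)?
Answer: 181676 + 56*√45370 ≈ 1.9360e+5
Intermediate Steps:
m = -18
o(Z) = -216 (o(Z) = -18*3*4 = -54*4 = -216)
f(L, A) = √(A² + L²)
(14 + f(2, (o(0) + 3)*(-2)))² = (14 + √(((-216 + 3)*(-2))² + 2²))² = (14 + √((-213*(-2))² + 4))² = (14 + √(426² + 4))² = (14 + √(181476 + 4))² = (14 + √181480)² = (14 + 2*√45370)²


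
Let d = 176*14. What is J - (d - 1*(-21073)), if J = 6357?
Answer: -17180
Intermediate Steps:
d = 2464
J - (d - 1*(-21073)) = 6357 - (2464 - 1*(-21073)) = 6357 - (2464 + 21073) = 6357 - 1*23537 = 6357 - 23537 = -17180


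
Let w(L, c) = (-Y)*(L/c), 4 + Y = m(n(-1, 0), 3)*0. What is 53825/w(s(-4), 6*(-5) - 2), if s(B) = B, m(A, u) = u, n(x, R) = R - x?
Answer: 107650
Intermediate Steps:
Y = -4 (Y = -4 + 3*0 = -4 + 0 = -4)
w(L, c) = 4*L/c (w(L, c) = (-1*(-4))*(L/c) = 4*(L/c) = 4*L/c)
53825/w(s(-4), 6*(-5) - 2) = 53825/((4*(-4)/(6*(-5) - 2))) = 53825/((4*(-4)/(-30 - 2))) = 53825/((4*(-4)/(-32))) = 53825/((4*(-4)*(-1/32))) = 53825/(½) = 53825*2 = 107650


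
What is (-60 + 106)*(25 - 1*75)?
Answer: -2300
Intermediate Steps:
(-60 + 106)*(25 - 1*75) = 46*(25 - 75) = 46*(-50) = -2300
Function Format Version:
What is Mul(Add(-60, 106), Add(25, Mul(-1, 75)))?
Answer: -2300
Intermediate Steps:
Mul(Add(-60, 106), Add(25, Mul(-1, 75))) = Mul(46, Add(25, -75)) = Mul(46, -50) = -2300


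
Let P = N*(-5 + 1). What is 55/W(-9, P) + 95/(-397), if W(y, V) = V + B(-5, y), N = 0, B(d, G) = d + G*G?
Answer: 14615/30172 ≈ 0.48439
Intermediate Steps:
B(d, G) = d + G²
P = 0 (P = 0*(-5 + 1) = 0*(-4) = 0)
W(y, V) = -5 + V + y² (W(y, V) = V + (-5 + y²) = -5 + V + y²)
55/W(-9, P) + 95/(-397) = 55/(-5 + 0 + (-9)²) + 95/(-397) = 55/(-5 + 0 + 81) + 95*(-1/397) = 55/76 - 95/397 = 14615/30172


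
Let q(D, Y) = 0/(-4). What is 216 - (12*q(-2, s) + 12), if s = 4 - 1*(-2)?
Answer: 204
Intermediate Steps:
s = 6 (s = 4 + 2 = 6)
q(D, Y) = 0 (q(D, Y) = 0*(-1/4) = 0)
216 - (12*q(-2, s) + 12) = 216 - (12*0 + 12) = 216 - (0 + 12) = 216 - 1*12 = 216 - 12 = 204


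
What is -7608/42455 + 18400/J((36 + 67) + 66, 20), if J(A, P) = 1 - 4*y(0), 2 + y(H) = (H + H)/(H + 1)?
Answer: 781103528/382095 ≈ 2044.3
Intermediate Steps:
y(H) = -2 + 2*H/(1 + H) (y(H) = -2 + (H + H)/(H + 1) = -2 + (2*H)/(1 + H) = -2 + 2*H/(1 + H))
J(A, P) = 9 (J(A, P) = 1 - (-8)/(1 + 0) = 1 - (-8)/1 = 1 - (-8) = 1 - 4*(-2) = 1 + 8 = 9)
-7608/42455 + 18400/J((36 + 67) + 66, 20) = -7608/42455 + 18400/9 = 781103528/382095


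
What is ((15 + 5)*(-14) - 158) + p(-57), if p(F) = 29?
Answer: -409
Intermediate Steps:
((15 + 5)*(-14) - 158) + p(-57) = ((15 + 5)*(-14) - 158) + 29 = (20*(-14) - 158) + 29 = (-280 - 158) + 29 = -438 + 29 = -409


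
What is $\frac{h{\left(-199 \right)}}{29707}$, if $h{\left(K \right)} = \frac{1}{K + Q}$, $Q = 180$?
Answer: $- \frac{1}{564433} \approx -1.7717 \cdot 10^{-6}$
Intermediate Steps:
$h{\left(K \right)} = \frac{1}{180 + K}$ ($h{\left(K \right)} = \frac{1}{K + 180} = \frac{1}{180 + K}$)
$\frac{h{\left(-199 \right)}}{29707} = \frac{1}{\left(180 - 199\right) 29707} = \frac{1}{-19} \cdot \frac{1}{29707} = \left(- \frac{1}{19}\right) \frac{1}{29707} = - \frac{1}{564433}$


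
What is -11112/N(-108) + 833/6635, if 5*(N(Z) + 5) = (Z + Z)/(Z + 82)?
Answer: 4792508561/1439795 ≈ 3328.6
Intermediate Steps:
N(Z) = -5 + 2*Z/(5*(82 + Z)) (N(Z) = -5 + ((Z + Z)/(Z + 82))/5 = -5 + ((2*Z)/(82 + Z))/5 = -5 + (2*Z/(82 + Z))/5 = -5 + 2*Z/(5*(82 + Z)))
-11112/N(-108) + 833/6635 = -11112*5*(82 - 108)/(-2050 - 23*(-108)) + 833/6635 = -11112*(-130/(-2050 + 2484)) + 833*(1/6635) = -11112/((⅕)*(-1/26)*434) + 833/6635 = -11112/(-217/65) + 833/6635 = -11112*(-65/217) + 833/6635 = 722280/217 + 833/6635 = 4792508561/1439795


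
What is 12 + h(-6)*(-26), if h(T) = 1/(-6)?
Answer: 49/3 ≈ 16.333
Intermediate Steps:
h(T) = -⅙
12 + h(-6)*(-26) = 12 - ⅙*(-26) = 12 + 13/3 = 49/3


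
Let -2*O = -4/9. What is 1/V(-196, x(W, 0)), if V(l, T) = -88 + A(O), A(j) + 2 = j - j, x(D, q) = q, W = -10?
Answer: -1/90 ≈ -0.011111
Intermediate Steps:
O = 2/9 (O = -(-2)/9 = -½*(-4/9) = 2/9 ≈ 0.22222)
A(j) = -2 (A(j) = -2 + (j - j) = -2 + 0 = -2)
V(l, T) = -90 (V(l, T) = -88 - 2 = -90)
1/V(-196, x(W, 0)) = 1/(-90) = -1/90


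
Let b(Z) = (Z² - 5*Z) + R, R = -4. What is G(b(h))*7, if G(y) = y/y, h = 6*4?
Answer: 7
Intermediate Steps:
h = 24
b(Z) = -4 + Z² - 5*Z (b(Z) = (Z² - 5*Z) - 4 = -4 + Z² - 5*Z)
G(y) = 1
G(b(h))*7 = 1*7 = 7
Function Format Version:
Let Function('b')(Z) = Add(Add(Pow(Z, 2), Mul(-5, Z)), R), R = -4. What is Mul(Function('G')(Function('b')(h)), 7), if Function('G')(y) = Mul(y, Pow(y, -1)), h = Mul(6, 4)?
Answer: 7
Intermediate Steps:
h = 24
Function('b')(Z) = Add(-4, Pow(Z, 2), Mul(-5, Z)) (Function('b')(Z) = Add(Add(Pow(Z, 2), Mul(-5, Z)), -4) = Add(-4, Pow(Z, 2), Mul(-5, Z)))
Function('G')(y) = 1
Mul(Function('G')(Function('b')(h)), 7) = Mul(1, 7) = 7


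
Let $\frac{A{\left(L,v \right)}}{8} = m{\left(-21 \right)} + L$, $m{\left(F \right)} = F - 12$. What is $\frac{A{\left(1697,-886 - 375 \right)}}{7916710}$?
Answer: $\frac{6656}{3958355} \approx 0.0016815$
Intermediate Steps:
$m{\left(F \right)} = -12 + F$ ($m{\left(F \right)} = F - 12 = -12 + F$)
$A{\left(L,v \right)} = -264 + 8 L$ ($A{\left(L,v \right)} = 8 \left(\left(-12 - 21\right) + L\right) = 8 \left(-33 + L\right) = -264 + 8 L$)
$\frac{A{\left(1697,-886 - 375 \right)}}{7916710} = \frac{-264 + 8 \cdot 1697}{7916710} = \left(-264 + 13576\right) \frac{1}{7916710} = 13312 \cdot \frac{1}{7916710} = \frac{6656}{3958355}$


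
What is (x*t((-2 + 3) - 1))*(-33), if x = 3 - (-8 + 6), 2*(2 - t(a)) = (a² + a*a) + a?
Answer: -330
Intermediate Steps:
t(a) = 2 - a² - a/2 (t(a) = 2 - ((a² + a*a) + a)/2 = 2 - ((a² + a²) + a)/2 = 2 - (2*a² + a)/2 = 2 - (a + 2*a²)/2 = 2 + (-a² - a/2) = 2 - a² - a/2)
x = 5 (x = 3 - 1*(-2) = 3 + 2 = 5)
(x*t((-2 + 3) - 1))*(-33) = (5*(2 - ((-2 + 3) - 1)² - ((-2 + 3) - 1)/2))*(-33) = (5*(2 - (1 - 1)² - (1 - 1)/2))*(-33) = (5*(2 - 1*0² - ½*0))*(-33) = (5*(2 - 1*0 + 0))*(-33) = (5*(2 + 0 + 0))*(-33) = (5*2)*(-33) = 10*(-33) = -330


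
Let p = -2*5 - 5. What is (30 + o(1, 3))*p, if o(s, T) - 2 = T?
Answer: -525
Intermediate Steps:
p = -15 (p = -10 - 5 = -15)
o(s, T) = 2 + T
(30 + o(1, 3))*p = (30 + (2 + 3))*(-15) = (30 + 5)*(-15) = 35*(-15) = -525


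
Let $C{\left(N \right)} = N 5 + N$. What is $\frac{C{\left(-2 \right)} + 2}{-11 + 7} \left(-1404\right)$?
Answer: $-3510$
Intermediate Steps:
$C{\left(N \right)} = 6 N$ ($C{\left(N \right)} = 5 N + N = 6 N$)
$\frac{C{\left(-2 \right)} + 2}{-11 + 7} \left(-1404\right) = \frac{6 \left(-2\right) + 2}{-11 + 7} \left(-1404\right) = \frac{-12 + 2}{-4} \left(-1404\right) = \left(-10\right) \left(- \frac{1}{4}\right) \left(-1404\right) = \frac{5}{2} \left(-1404\right) = -3510$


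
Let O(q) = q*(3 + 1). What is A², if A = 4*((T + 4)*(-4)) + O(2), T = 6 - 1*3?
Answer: 10816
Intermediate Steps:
T = 3 (T = 6 - 3 = 3)
O(q) = 4*q (O(q) = q*4 = 4*q)
A = -104 (A = 4*((3 + 4)*(-4)) + 4*2 = 4*(7*(-4)) + 8 = 4*(-28) + 8 = -112 + 8 = -104)
A² = (-104)² = 10816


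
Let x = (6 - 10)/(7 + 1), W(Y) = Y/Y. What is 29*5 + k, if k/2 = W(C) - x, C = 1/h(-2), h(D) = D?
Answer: 148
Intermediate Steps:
C = -½ (C = 1/(-2) = -½ ≈ -0.50000)
W(Y) = 1
x = -½ (x = -4/8 = -4*⅛ = -½ ≈ -0.50000)
k = 3 (k = 2*(1 - 1*(-½)) = 2*(1 + ½) = 2*(3/2) = 3)
29*5 + k = 29*5 + 3 = 145 + 3 = 148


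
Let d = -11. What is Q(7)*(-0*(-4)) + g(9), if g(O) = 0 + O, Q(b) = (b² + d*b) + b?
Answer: 9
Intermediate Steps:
Q(b) = b² - 10*b (Q(b) = (b² - 11*b) + b = b² - 10*b)
g(O) = O
Q(7)*(-0*(-4)) + g(9) = (7*(-10 + 7))*(-0*(-4)) + 9 = (7*(-3))*(-2*0*(-4)) + 9 = -0*(-4) + 9 = -21*0 + 9 = 0 + 9 = 9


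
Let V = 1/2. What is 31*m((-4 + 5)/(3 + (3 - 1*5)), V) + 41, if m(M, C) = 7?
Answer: 258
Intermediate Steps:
V = ½ ≈ 0.50000
31*m((-4 + 5)/(3 + (3 - 1*5)), V) + 41 = 31*7 + 41 = 217 + 41 = 258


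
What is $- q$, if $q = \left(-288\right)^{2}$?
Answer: $-82944$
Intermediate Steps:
$q = 82944$
$- q = \left(-1\right) 82944 = -82944$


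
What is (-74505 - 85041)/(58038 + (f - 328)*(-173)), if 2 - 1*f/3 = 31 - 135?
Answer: -79773/29884 ≈ -2.6694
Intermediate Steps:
f = 318 (f = 6 - 3*(31 - 135) = 6 - 3*(-104) = 6 + 312 = 318)
(-74505 - 85041)/(58038 + (f - 328)*(-173)) = (-74505 - 85041)/(58038 + (318 - 328)*(-173)) = -159546/(58038 - 10*(-173)) = -159546/(58038 + 1730) = -159546/59768 = -159546*1/59768 = -79773/29884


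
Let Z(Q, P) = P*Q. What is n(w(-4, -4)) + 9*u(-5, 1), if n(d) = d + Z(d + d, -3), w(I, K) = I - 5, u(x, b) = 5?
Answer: 90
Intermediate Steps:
w(I, K) = -5 + I
n(d) = -5*d (n(d) = d - 3*(d + d) = d - 6*d = -5*d)
n(w(-4, -4)) + 9*u(-5, 1) = -5*(-5 - 4) + 9*5 = -5*(-9) + 45 = 45 + 45 = 90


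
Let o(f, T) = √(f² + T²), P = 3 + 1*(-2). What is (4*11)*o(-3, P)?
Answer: 44*√10 ≈ 139.14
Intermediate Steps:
P = 1 (P = 3 - 2 = 1)
o(f, T) = √(T² + f²)
(4*11)*o(-3, P) = (4*11)*√(1² + (-3)²) = 44*√(1 + 9) = 44*√10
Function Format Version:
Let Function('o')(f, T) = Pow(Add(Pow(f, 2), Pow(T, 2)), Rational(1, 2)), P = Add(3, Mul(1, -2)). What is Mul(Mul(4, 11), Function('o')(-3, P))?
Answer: Mul(44, Pow(10, Rational(1, 2))) ≈ 139.14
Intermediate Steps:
P = 1 (P = Add(3, -2) = 1)
Function('o')(f, T) = Pow(Add(Pow(T, 2), Pow(f, 2)), Rational(1, 2))
Mul(Mul(4, 11), Function('o')(-3, P)) = Mul(Mul(4, 11), Pow(Add(Pow(1, 2), Pow(-3, 2)), Rational(1, 2))) = Mul(44, Pow(Add(1, 9), Rational(1, 2))) = Mul(44, Pow(10, Rational(1, 2)))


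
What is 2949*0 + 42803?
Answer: 42803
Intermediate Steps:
2949*0 + 42803 = 0 + 42803 = 42803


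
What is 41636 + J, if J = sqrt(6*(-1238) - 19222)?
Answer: 41636 + 5*I*sqrt(1066) ≈ 41636.0 + 163.25*I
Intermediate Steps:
J = 5*I*sqrt(1066) (J = sqrt(-7428 - 19222) = sqrt(-26650) = 5*I*sqrt(1066) ≈ 163.25*I)
41636 + J = 41636 + 5*I*sqrt(1066)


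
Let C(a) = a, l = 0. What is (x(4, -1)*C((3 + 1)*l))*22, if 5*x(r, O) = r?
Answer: 0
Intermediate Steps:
x(r, O) = r/5
(x(4, -1)*C((3 + 1)*l))*22 = (((⅕)*4)*((3 + 1)*0))*22 = (4*(4*0)/5)*22 = ((⅘)*0)*22 = 0*22 = 0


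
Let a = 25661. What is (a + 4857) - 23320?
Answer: 7198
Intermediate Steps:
(a + 4857) - 23320 = (25661 + 4857) - 23320 = 30518 - 23320 = 7198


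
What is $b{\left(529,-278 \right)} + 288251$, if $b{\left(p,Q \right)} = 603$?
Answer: $288854$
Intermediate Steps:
$b{\left(529,-278 \right)} + 288251 = 603 + 288251 = 288854$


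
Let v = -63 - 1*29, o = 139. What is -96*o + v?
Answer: -13436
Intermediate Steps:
v = -92 (v = -63 - 29 = -92)
-96*o + v = -96*139 - 92 = -13344 - 92 = -13436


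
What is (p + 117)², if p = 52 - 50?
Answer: 14161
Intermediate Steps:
p = 2
(p + 117)² = (2 + 117)² = 119² = 14161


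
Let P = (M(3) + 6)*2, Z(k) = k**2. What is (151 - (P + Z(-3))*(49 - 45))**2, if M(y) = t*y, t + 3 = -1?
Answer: 26569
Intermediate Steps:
t = -4 (t = -3 - 1 = -4)
M(y) = -4*y
P = -12 (P = (-4*3 + 6)*2 = (-12 + 6)*2 = -6*2 = -12)
(151 - (P + Z(-3))*(49 - 45))**2 = (151 - (-12 + (-3)**2)*(49 - 45))**2 = (151 - (-12 + 9)*4)**2 = (151 - (-3)*4)**2 = (151 - 1*(-12))**2 = (151 + 12)**2 = 163**2 = 26569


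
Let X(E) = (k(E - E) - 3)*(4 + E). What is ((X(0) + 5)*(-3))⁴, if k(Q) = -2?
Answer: 4100625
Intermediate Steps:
X(E) = -20 - 5*E (X(E) = (-2 - 3)*(4 + E) = -5*(4 + E) = -20 - 5*E)
((X(0) + 5)*(-3))⁴ = (((-20 - 5*0) + 5)*(-3))⁴ = (((-20 + 0) + 5)*(-3))⁴ = ((-20 + 5)*(-3))⁴ = (-15*(-3))⁴ = 45⁴ = 4100625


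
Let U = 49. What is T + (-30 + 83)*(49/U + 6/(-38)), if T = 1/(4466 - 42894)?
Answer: 32586925/730132 ≈ 44.632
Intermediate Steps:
T = -1/38428 (T = 1/(-38428) = -1/38428 ≈ -2.6023e-5)
T + (-30 + 83)*(49/U + 6/(-38)) = -1/38428 + (-30 + 83)*(49/49 + 6/(-38)) = -1/38428 + 53*(49*(1/49) + 6*(-1/38)) = -1/38428 + 53*(1 - 3/19) = -1/38428 + 53*(16/19) = -1/38428 + 848/19 = 32586925/730132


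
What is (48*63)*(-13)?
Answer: -39312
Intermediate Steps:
(48*63)*(-13) = 3024*(-13) = -39312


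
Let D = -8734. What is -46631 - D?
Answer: -37897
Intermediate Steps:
-46631 - D = -46631 - 1*(-8734) = -46631 + 8734 = -37897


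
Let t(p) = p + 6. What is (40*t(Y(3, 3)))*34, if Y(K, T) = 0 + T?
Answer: 12240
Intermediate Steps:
Y(K, T) = T
t(p) = 6 + p
(40*t(Y(3, 3)))*34 = (40*(6 + 3))*34 = (40*9)*34 = 360*34 = 12240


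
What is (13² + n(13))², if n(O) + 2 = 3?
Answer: 28900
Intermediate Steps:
n(O) = 1 (n(O) = -2 + 3 = 1)
(13² + n(13))² = (13² + 1)² = (169 + 1)² = 170² = 28900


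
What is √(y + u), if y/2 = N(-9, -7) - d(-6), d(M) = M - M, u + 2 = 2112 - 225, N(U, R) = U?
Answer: √1867 ≈ 43.209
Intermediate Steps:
u = 1885 (u = -2 + (2112 - 225) = -2 + 1887 = 1885)
d(M) = 0
y = -18 (y = 2*(-9 - 1*0) = 2*(-9 + 0) = 2*(-9) = -18)
√(y + u) = √(-18 + 1885) = √1867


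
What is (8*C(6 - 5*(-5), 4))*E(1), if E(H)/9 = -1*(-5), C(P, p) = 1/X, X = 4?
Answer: 90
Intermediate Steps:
C(P, p) = ¼ (C(P, p) = 1/4 = ¼)
E(H) = 45 (E(H) = 9*(-1*(-5)) = 9*5 = 45)
(8*C(6 - 5*(-5), 4))*E(1) = (8*(¼))*45 = 2*45 = 90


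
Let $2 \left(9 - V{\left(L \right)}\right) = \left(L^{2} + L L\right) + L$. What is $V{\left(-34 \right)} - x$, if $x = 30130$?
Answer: $-31260$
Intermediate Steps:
$V{\left(L \right)} = 9 - L^{2} - \frac{L}{2}$ ($V{\left(L \right)} = 9 - \frac{\left(L^{2} + L L\right) + L}{2} = 9 - \frac{\left(L^{2} + L^{2}\right) + L}{2} = 9 - \frac{2 L^{2} + L}{2} = 9 - \frac{L + 2 L^{2}}{2} = 9 - \left(L^{2} + \frac{L}{2}\right) = 9 - L^{2} - \frac{L}{2}$)
$V{\left(-34 \right)} - x = \left(9 - \left(-34\right)^{2} - -17\right) - 30130 = \left(9 - 1156 + 17\right) - 30130 = -1130 - 30130 = -31260$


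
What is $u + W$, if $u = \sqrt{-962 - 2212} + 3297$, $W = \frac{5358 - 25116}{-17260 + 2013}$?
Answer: $\frac{50289117}{15247} + 23 i \sqrt{6} \approx 3298.3 + 56.338 i$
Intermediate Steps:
$W = \frac{19758}{15247}$ ($W = - \frac{19758}{-15247} = \left(-19758\right) \left(- \frac{1}{15247}\right) = \frac{19758}{15247} \approx 1.2959$)
$u = 3297 + 23 i \sqrt{6}$ ($u = \sqrt{-3174} + 3297 = 23 i \sqrt{6} + 3297 = 3297 + 23 i \sqrt{6} \approx 3297.0 + 56.338 i$)
$u + W = \left(3297 + 23 i \sqrt{6}\right) + \frac{19758}{15247} = \frac{50289117}{15247} + 23 i \sqrt{6}$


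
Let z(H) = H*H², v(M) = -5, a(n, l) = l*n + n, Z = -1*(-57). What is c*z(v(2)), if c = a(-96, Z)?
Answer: 696000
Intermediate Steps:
Z = 57
a(n, l) = n + l*n
z(H) = H³
c = -5568 (c = -96*(1 + 57) = -96*58 = -5568)
c*z(v(2)) = -5568*(-5)³ = -5568*(-125) = 696000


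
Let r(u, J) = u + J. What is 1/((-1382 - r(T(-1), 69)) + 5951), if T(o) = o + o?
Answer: 1/4502 ≈ 0.00022212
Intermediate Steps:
T(o) = 2*o
r(u, J) = J + u
1/((-1382 - r(T(-1), 69)) + 5951) = 1/((-1382 - (69 + 2*(-1))) + 5951) = 1/((-1382 - (69 - 2)) + 5951) = 1/((-1382 - 1*67) + 5951) = 1/((-1382 - 67) + 5951) = 1/(-1449 + 5951) = 1/4502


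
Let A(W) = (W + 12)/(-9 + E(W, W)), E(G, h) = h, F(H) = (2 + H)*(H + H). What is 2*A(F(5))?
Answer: 164/61 ≈ 2.6885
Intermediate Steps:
F(H) = 2*H*(2 + H) (F(H) = (2 + H)*(2*H) = 2*H*(2 + H))
A(W) = (12 + W)/(-9 + W) (A(W) = (W + 12)/(-9 + W) = (12 + W)/(-9 + W))
2*A(F(5)) = 2*((12 + 2*5*(2 + 5))/(-9 + 2*5*(2 + 5))) = 2*((12 + 2*5*7)/(-9 + 2*5*7)) = 2*((12 + 70)/(-9 + 70)) = 2*(82/61) = 164/61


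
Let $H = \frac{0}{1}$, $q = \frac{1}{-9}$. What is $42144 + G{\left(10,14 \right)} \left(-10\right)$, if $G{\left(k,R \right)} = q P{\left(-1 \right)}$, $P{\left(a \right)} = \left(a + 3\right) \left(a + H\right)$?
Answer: $\frac{379276}{9} \approx 42142.0$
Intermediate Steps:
$q = - \frac{1}{9} \approx -0.11111$
$H = 0$ ($H = 0 \cdot 1 = 0$)
$P{\left(a \right)} = a \left(3 + a\right)$ ($P{\left(a \right)} = \left(a + 3\right) \left(a + 0\right) = \left(3 + a\right) a = a \left(3 + a\right)$)
$G{\left(k,R \right)} = \frac{2}{9}$ ($G{\left(k,R \right)} = - \frac{\left(-1\right) \left(3 - 1\right)}{9} = - \frac{\left(-1\right) 2}{9} = \left(- \frac{1}{9}\right) \left(-2\right) = \frac{2}{9}$)
$42144 + G{\left(10,14 \right)} \left(-10\right) = 42144 + \frac{2}{9} \left(-10\right) = 42144 - \frac{20}{9} = \frac{379276}{9}$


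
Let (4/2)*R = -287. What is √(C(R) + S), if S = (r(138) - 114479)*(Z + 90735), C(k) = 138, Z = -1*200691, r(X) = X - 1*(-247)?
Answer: √12545320002 ≈ 1.1201e+5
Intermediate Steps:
r(X) = 247 + X (r(X) = X + 247 = 247 + X)
R = -287/2 (R = (½)*(-287) = -287/2 ≈ -143.50)
Z = -200691
S = 12545319864 (S = ((247 + 138) - 114479)*(-200691 + 90735) = (385 - 114479)*(-109956) = -114094*(-109956) = 12545319864)
√(C(R) + S) = √(138 + 12545319864) = √12545320002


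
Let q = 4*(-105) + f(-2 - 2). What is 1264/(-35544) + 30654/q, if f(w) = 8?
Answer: -68130409/915258 ≈ -74.438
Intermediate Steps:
q = -412 (q = 4*(-105) + 8 = -420 + 8 = -412)
1264/(-35544) + 30654/q = 1264/(-35544) + 30654/(-412) = 1264*(-1/35544) + 30654*(-1/412) = -158/4443 - 15327/206 = -68130409/915258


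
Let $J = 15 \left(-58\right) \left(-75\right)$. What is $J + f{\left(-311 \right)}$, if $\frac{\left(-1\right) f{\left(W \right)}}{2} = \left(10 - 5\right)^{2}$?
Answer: $65200$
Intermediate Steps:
$f{\left(W \right)} = -50$ ($f{\left(W \right)} = - 2 \left(10 - 5\right)^{2} = - 2 \cdot 5^{2} = \left(-2\right) 25 = -50$)
$J = 65250$ ($J = \left(-870\right) \left(-75\right) = 65250$)
$J + f{\left(-311 \right)} = 65250 - 50 = 65200$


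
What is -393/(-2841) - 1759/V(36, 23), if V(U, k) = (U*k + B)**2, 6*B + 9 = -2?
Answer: 3158944391/23269541003 ≈ 0.13575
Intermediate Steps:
B = -11/6 (B = -3/2 + (1/6)*(-2) = -3/2 - 1/3 = -11/6 ≈ -1.8333)
V(U, k) = (-11/6 + U*k)**2 (V(U, k) = (U*k - 11/6)**2 = (-11/6 + U*k)**2)
-393/(-2841) - 1759/V(36, 23) = -393/(-2841) - 1759*36/(-11 + 6*36*23)**2 = -393*(-1/2841) - 1759*36/(-11 + 4968)**2 = 131/947 - 1759/((1/36)*4957**2) = 131/947 - 1759/((1/36)*24571849) = 131/947 - 1759/24571849/36 = 131/947 - 1759*36/24571849 = 131/947 - 63324/24571849 = 3158944391/23269541003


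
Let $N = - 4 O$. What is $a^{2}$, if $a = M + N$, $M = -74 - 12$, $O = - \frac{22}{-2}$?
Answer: $16900$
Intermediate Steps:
$O = 11$ ($O = \left(-22\right) \left(- \frac{1}{2}\right) = 11$)
$M = -86$ ($M = -74 - 12 = -86$)
$N = -44$ ($N = \left(-4\right) 11 = -44$)
$a = -130$ ($a = -86 - 44 = -130$)
$a^{2} = \left(-130\right)^{2} = 16900$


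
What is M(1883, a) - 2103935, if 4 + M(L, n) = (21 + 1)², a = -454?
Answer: -2103455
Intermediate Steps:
M(L, n) = 480 (M(L, n) = -4 + (21 + 1)² = -4 + 22² = -4 + 484 = 480)
M(1883, a) - 2103935 = 480 - 2103935 = -2103455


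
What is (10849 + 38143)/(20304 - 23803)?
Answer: -48992/3499 ≈ -14.002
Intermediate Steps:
(10849 + 38143)/(20304 - 23803) = 48992/(-3499) = 48992*(-1/3499) = -48992/3499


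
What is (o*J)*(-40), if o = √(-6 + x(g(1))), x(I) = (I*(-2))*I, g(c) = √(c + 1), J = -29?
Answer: 1160*I*√10 ≈ 3668.2*I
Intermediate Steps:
g(c) = √(1 + c)
x(I) = -2*I² (x(I) = (-2*I)*I = -2*I²)
o = I*√10 (o = √(-6 - 2*(√(1 + 1))²) = √(-6 - 2*(√2)²) = √(-6 - 2*2) = √(-6 - 4) = √(-10) = I*√10 ≈ 3.1623*I)
(o*J)*(-40) = ((I*√10)*(-29))*(-40) = -29*I*√10*(-40) = 1160*I*√10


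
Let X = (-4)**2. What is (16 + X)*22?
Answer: 704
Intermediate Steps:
X = 16
(16 + X)*22 = (16 + 16)*22 = 32*22 = 704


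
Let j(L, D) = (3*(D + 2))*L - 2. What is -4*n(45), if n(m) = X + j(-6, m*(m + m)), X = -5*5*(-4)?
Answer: 291352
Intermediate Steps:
j(L, D) = -2 + L*(6 + 3*D) (j(L, D) = (3*(2 + D))*L - 2 = (6 + 3*D)*L - 2 = L*(6 + 3*D) - 2 = -2 + L*(6 + 3*D))
X = 100 (X = -25*(-4) = 100)
n(m) = 62 - 36*m² (n(m) = 100 + (-2 + 6*(-6) + 3*(m*(m + m))*(-6)) = 100 + (-2 - 36 + 3*(m*(2*m))*(-6)) = 100 + (-2 - 36 + 3*(2*m²)*(-6)) = 100 + (-2 - 36 - 36*m²) = 100 + (-38 - 36*m²) = 62 - 36*m²)
-4*n(45) = -4*(62 - 36*45²) = -4*(62 - 36*2025) = -4*(62 - 72900) = -4*(-72838) = 291352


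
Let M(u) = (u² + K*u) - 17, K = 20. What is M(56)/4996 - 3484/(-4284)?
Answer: 8891485/5350716 ≈ 1.6617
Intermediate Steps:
M(u) = -17 + u² + 20*u (M(u) = (u² + 20*u) - 17 = -17 + u² + 20*u)
M(56)/4996 - 3484/(-4284) = (-17 + 56² + 20*56)/4996 - 3484/(-4284) = (-17 + 3136 + 1120)*(1/4996) - 3484*(-1/4284) = 4239*(1/4996) + 871/1071 = 4239/4996 + 871/1071 = 8891485/5350716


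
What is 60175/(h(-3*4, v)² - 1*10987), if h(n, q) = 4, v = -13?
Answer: -60175/10971 ≈ -5.4849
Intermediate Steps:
60175/(h(-3*4, v)² - 1*10987) = 60175/(4² - 1*10987) = 60175/(16 - 10987) = 60175/(-10971) = 60175*(-1/10971) = -60175/10971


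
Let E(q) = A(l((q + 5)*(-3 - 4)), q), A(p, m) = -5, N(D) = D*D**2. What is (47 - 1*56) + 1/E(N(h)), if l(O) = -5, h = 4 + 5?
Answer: -46/5 ≈ -9.2000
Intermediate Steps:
h = 9
N(D) = D**3
E(q) = -5
(47 - 1*56) + 1/E(N(h)) = (47 - 1*56) + 1/(-5) = (47 - 56) - 1/5 = -9 - 1/5 = -46/5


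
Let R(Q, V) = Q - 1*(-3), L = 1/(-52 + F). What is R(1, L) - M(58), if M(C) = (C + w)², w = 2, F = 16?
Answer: -3596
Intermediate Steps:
L = -1/36 (L = 1/(-52 + 16) = 1/(-36) = -1/36 ≈ -0.027778)
M(C) = (2 + C)² (M(C) = (C + 2)² = (2 + C)²)
R(Q, V) = 3 + Q (R(Q, V) = Q + 3 = 3 + Q)
R(1, L) - M(58) = (3 + 1) - (2 + 58)² = 4 - 1*60² = 4 - 1*3600 = 4 - 3600 = -3596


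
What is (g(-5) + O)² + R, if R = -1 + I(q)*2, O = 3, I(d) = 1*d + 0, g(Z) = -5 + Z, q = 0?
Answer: 48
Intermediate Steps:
I(d) = d (I(d) = d + 0 = d)
R = -1 (R = -1 + 0*2 = -1 + 0 = -1)
(g(-5) + O)² + R = ((-5 - 5) + 3)² - 1 = (-10 + 3)² - 1 = (-7)² - 1 = 49 - 1 = 48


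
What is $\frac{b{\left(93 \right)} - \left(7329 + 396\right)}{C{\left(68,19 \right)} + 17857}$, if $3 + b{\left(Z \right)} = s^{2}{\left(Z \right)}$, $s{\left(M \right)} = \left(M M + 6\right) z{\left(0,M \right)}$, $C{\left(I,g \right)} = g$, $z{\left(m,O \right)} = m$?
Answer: $- \frac{1932}{4469} \approx -0.43231$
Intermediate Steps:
$s{\left(M \right)} = 0$ ($s{\left(M \right)} = \left(M M + 6\right) 0 = \left(M^{2} + 6\right) 0 = \left(6 + M^{2}\right) 0 = 0$)
$b{\left(Z \right)} = -3$ ($b{\left(Z \right)} = -3 + 0^{2} = -3 + 0 = -3$)
$\frac{b{\left(93 \right)} - \left(7329 + 396\right)}{C{\left(68,19 \right)} + 17857} = \frac{-3 - \left(7329 + 396\right)}{19 + 17857} = \frac{-3 - 7725}{17876} = \left(-3 - 7725\right) \frac{1}{17876} = \left(-7728\right) \frac{1}{17876} = - \frac{1932}{4469}$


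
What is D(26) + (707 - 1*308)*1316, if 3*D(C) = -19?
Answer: 1575233/3 ≈ 5.2508e+5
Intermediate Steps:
D(C) = -19/3 (D(C) = (⅓)*(-19) = -19/3)
D(26) + (707 - 1*308)*1316 = -19/3 + (707 - 1*308)*1316 = -19/3 + (707 - 308)*1316 = -19/3 + 399*1316 = -19/3 + 525084 = 1575233/3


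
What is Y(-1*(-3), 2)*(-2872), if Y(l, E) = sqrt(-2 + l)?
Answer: -2872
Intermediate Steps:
Y(-1*(-3), 2)*(-2872) = sqrt(-2 - 1*(-3))*(-2872) = sqrt(-2 + 3)*(-2872) = sqrt(1)*(-2872) = 1*(-2872) = -2872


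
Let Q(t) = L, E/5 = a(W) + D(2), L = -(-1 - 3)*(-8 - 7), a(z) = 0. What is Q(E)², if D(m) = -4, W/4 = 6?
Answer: 3600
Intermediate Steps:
W = 24 (W = 4*6 = 24)
L = -60 (L = -(-4)*(-15) = -1*60 = -60)
E = -20 (E = 5*(0 - 4) = 5*(-4) = -20)
Q(t) = -60
Q(E)² = (-60)² = 3600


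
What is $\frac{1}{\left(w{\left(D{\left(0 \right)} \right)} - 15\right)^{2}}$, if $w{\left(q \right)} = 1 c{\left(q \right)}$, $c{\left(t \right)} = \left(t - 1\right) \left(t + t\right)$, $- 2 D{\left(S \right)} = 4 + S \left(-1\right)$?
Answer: $\frac{1}{9} \approx 0.11111$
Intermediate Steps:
$D{\left(S \right)} = -2 + \frac{S}{2}$ ($D{\left(S \right)} = - \frac{4 + S \left(-1\right)}{2} = - \frac{4 - S}{2} = -2 + \frac{S}{2}$)
$c{\left(t \right)} = 2 t \left(-1 + t\right)$ ($c{\left(t \right)} = \left(-1 + t\right) 2 t = 2 t \left(-1 + t\right)$)
$w{\left(q \right)} = 2 q \left(-1 + q\right)$ ($w{\left(q \right)} = 1 \cdot 2 q \left(-1 + q\right) = 2 q \left(-1 + q\right)$)
$\frac{1}{\left(w{\left(D{\left(0 \right)} \right)} - 15\right)^{2}} = \frac{1}{\left(2 \left(-2 + \frac{1}{2} \cdot 0\right) \left(-1 + \left(-2 + \frac{1}{2} \cdot 0\right)\right) - 15\right)^{2}} = \frac{1}{\left(2 \left(-2 + 0\right) \left(-1 + \left(-2 + 0\right)\right) - 15\right)^{2}} = \frac{1}{\left(2 \left(-2\right) \left(-1 - 2\right) - 15\right)^{2}} = \frac{1}{\left(2 \left(-2\right) \left(-3\right) - 15\right)^{2}} = \frac{1}{\left(12 - 15\right)^{2}} = \frac{1}{\left(-3\right)^{2}} = \frac{1}{9}$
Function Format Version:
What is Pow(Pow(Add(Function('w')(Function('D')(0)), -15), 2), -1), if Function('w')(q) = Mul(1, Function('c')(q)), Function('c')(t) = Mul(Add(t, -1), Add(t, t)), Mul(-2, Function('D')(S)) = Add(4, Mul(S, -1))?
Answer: Rational(1, 9) ≈ 0.11111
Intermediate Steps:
Function('D')(S) = Add(-2, Mul(Rational(1, 2), S)) (Function('D')(S) = Mul(Rational(-1, 2), Add(4, Mul(S, -1))) = Mul(Rational(-1, 2), Add(4, Mul(-1, S))) = Add(-2, Mul(Rational(1, 2), S)))
Function('c')(t) = Mul(2, t, Add(-1, t)) (Function('c')(t) = Mul(Add(-1, t), Mul(2, t)) = Mul(2, t, Add(-1, t)))
Function('w')(q) = Mul(2, q, Add(-1, q)) (Function('w')(q) = Mul(1, Mul(2, q, Add(-1, q))) = Mul(2, q, Add(-1, q)))
Pow(Pow(Add(Function('w')(Function('D')(0)), -15), 2), -1) = Pow(Pow(Add(Mul(2, Add(-2, Mul(Rational(1, 2), 0)), Add(-1, Add(-2, Mul(Rational(1, 2), 0)))), -15), 2), -1) = Pow(Pow(Add(Mul(2, Add(-2, 0), Add(-1, Add(-2, 0))), -15), 2), -1) = Pow(Pow(Add(Mul(2, -2, Add(-1, -2)), -15), 2), -1) = Pow(Pow(Add(Mul(2, -2, -3), -15), 2), -1) = Pow(Pow(Add(12, -15), 2), -1) = Pow(Pow(-3, 2), -1) = Pow(9, -1) = Rational(1, 9)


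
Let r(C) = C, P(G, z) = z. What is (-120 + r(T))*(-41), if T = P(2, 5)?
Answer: 4715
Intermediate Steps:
T = 5
(-120 + r(T))*(-41) = (-120 + 5)*(-41) = -115*(-41) = 4715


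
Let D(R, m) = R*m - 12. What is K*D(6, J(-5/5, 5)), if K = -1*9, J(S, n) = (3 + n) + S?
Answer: -270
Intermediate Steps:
J(S, n) = 3 + S + n
K = -9
D(R, m) = -12 + R*m
K*D(6, J(-5/5, 5)) = -9*(-12 + 6*(3 - 5/5 + 5)) = -9*(-12 + 6*(3 - 5*⅕ + 5)) = -9*(-12 + 6*(3 - 1 + 5)) = -9*(-12 + 6*7) = -9*(-12 + 42) = -9*30 = -270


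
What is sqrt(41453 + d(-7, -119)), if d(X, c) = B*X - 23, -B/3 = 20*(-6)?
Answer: sqrt(38910) ≈ 197.26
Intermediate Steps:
B = 360 (B = -60*(-6) = -3*(-120) = 360)
d(X, c) = -23 + 360*X (d(X, c) = 360*X - 23 = -23 + 360*X)
sqrt(41453 + d(-7, -119)) = sqrt(41453 + (-23 + 360*(-7))) = sqrt(41453 + (-23 - 2520)) = sqrt(41453 - 2543) = sqrt(38910)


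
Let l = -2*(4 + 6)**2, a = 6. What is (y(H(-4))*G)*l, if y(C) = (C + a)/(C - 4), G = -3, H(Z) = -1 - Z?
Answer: -5400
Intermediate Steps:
l = -200 (l = -2*10**2 = -2*100 = -200)
y(C) = (6 + C)/(-4 + C) (y(C) = (C + 6)/(C - 4) = (6 + C)/(-4 + C))
(y(H(-4))*G)*l = (((6 + (-1 - 1*(-4)))/(-4 + (-1 - 1*(-4))))*(-3))*(-200) = (((6 + (-1 + 4))/(-4 + (-1 + 4)))*(-3))*(-200) = (((6 + 3)/(-4 + 3))*(-3))*(-200) = ((9/(-1))*(-3))*(-200) = (-1*9*(-3))*(-200) = -9*(-3)*(-200) = 27*(-200) = -5400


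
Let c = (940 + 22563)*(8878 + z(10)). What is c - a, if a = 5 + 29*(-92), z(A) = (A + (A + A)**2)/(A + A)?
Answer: 418288217/2 ≈ 2.0914e+8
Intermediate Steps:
z(A) = (A + 4*A**2)/(2*A) (z(A) = (A + (2*A)**2)/((2*A)) = (A + 4*A**2)*(1/(2*A)) = (A + 4*A**2)/(2*A))
a = -2663 (a = 5 - 2668 = -2663)
c = 418282891/2 (c = (940 + 22563)*(8878 + (1/2 + 2*10)) = 23503*(8878 + (1/2 + 20)) = 23503*(8878 + 41/2) = 23503*(17797/2) = 418282891/2 ≈ 2.0914e+8)
c - a = 418282891/2 - 1*(-2663) = 418282891/2 + 2663 = 418288217/2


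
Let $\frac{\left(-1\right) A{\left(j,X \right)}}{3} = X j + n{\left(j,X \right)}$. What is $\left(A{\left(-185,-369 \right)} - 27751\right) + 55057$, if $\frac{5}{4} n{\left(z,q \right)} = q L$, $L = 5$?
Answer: $-173061$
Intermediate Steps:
$n{\left(z,q \right)} = 4 q$ ($n{\left(z,q \right)} = \frac{4 q 5}{5} = \frac{4 \cdot 5 q}{5} = 4 q$)
$A{\left(j,X \right)} = - 12 X - 3 X j$ ($A{\left(j,X \right)} = - 3 \left(X j + 4 X\right) = - 3 \left(4 X + X j\right) = - 12 X - 3 X j$)
$\left(A{\left(-185,-369 \right)} - 27751\right) + 55057 = \left(3 \left(-369\right) \left(-4 - -185\right) - 27751\right) + 55057 = \left(3 \left(-369\right) \left(-4 + 185\right) - 27751\right) + 55057 = \left(3 \left(-369\right) 181 - 27751\right) + 55057 = \left(-200367 - 27751\right) + 55057 = -228118 + 55057 = -173061$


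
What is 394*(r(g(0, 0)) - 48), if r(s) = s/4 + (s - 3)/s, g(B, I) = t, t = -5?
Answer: -187741/10 ≈ -18774.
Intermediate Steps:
g(B, I) = -5
r(s) = s/4 + (-3 + s)/s (r(s) = s*(¼) + (-3 + s)/s = s/4 + (-3 + s)/s)
394*(r(g(0, 0)) - 48) = 394*((1 - 3/(-5) + (¼)*(-5)) - 48) = 394*((1 - 3*(-⅕) - 5/4) - 48) = 394*((1 + ⅗ - 5/4) - 48) = 394*(7/20 - 48) = 394*(-953/20) = -187741/10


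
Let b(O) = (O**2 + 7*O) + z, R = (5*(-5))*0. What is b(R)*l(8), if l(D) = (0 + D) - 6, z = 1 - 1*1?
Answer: 0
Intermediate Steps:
z = 0 (z = 1 - 1 = 0)
R = 0 (R = -25*0 = 0)
b(O) = O**2 + 7*O (b(O) = (O**2 + 7*O) + 0 = O**2 + 7*O)
l(D) = -6 + D (l(D) = D - 6 = -6 + D)
b(R)*l(8) = (0*(7 + 0))*(-6 + 8) = (0*7)*2 = 0*2 = 0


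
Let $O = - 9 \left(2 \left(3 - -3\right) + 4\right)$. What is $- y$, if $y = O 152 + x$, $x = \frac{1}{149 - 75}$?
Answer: $\frac{1619711}{74} \approx 21888.0$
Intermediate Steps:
$x = \frac{1}{74} \approx 0.013514$
$O = -144$ ($O = - 9 \left(2 \left(3 + 3\right) + 4\right) = - 9 \left(2 \cdot 6 + 4\right) = - 9 \left(12 + 4\right) = \left(-9\right) 16 = -144$)
$y = - \frac{1619711}{74}$ ($y = \left(-144\right) 152 + \frac{1}{74} = -21888 + \frac{1}{74} = - \frac{1619711}{74} \approx -21888.0$)
$- y = \left(-1\right) \left(- \frac{1619711}{74}\right) = \frac{1619711}{74}$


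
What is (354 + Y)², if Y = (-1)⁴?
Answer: 126025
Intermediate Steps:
Y = 1
(354 + Y)² = (354 + 1)² = 355² = 126025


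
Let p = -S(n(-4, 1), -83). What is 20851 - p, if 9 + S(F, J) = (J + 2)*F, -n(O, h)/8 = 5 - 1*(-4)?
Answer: 26674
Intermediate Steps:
n(O, h) = -72 (n(O, h) = -8*(5 - 1*(-4)) = -8*(5 + 4) = -8*9 = -72)
S(F, J) = -9 + F*(2 + J) (S(F, J) = -9 + (J + 2)*F = -9 + (2 + J)*F = -9 + F*(2 + J))
p = -5823 (p = -(-9 + 2*(-72) - 72*(-83)) = -(-9 - 144 + 5976) = -1*5823 = -5823)
20851 - p = 20851 - 1*(-5823) = 20851 + 5823 = 26674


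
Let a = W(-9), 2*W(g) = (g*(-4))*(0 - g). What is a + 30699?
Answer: 30861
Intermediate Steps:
W(g) = 2*g**2 (W(g) = ((g*(-4))*(0 - g))/2 = ((-4*g)*(-g))/2 = (4*g**2)/2 = 2*g**2)
a = 162 (a = 2*(-9)**2 = 2*81 = 162)
a + 30699 = 162 + 30699 = 30861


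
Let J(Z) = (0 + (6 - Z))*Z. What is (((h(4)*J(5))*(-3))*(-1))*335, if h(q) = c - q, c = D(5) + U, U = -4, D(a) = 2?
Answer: -30150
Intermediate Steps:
c = -2 (c = 2 - 4 = -2)
J(Z) = Z*(6 - Z) (J(Z) = (6 - Z)*Z = Z*(6 - Z))
h(q) = -2 - q
(((h(4)*J(5))*(-3))*(-1))*335 = ((((-2 - 1*4)*(5*(6 - 1*5)))*(-3))*(-1))*335 = ((((-2 - 4)*(5*(6 - 5)))*(-3))*(-1))*335 = ((-30*(-3))*(-1))*335 = ((-6*5*(-3))*(-1))*335 = (-30*(-3)*(-1))*335 = (90*(-1))*335 = -90*335 = -30150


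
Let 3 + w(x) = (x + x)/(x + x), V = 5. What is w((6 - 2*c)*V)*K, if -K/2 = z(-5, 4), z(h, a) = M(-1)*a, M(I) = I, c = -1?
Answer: -16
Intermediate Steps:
z(h, a) = -a
w(x) = -2 (w(x) = -3 + (x + x)/(x + x) = -3 + (2*x)/((2*x)) = -3 + (2*x)*(1/(2*x)) = -3 + 1 = -2)
K = 8 (K = -(-2)*4 = -2*(-4) = 8)
w((6 - 2*c)*V)*K = -2*8 = -16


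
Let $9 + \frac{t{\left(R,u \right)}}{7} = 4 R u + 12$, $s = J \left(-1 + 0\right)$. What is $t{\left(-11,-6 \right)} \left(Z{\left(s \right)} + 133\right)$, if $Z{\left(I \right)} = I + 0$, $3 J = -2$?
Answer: $249823$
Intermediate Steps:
$J = - \frac{2}{3}$ ($J = \frac{1}{3} \left(-2\right) = - \frac{2}{3} \approx -0.66667$)
$s = \frac{2}{3}$ ($s = - \frac{2 \left(-1 + 0\right)}{3} = \left(- \frac{2}{3}\right) \left(-1\right) = \frac{2}{3} \approx 0.66667$)
$Z{\left(I \right)} = I$
$t{\left(R,u \right)} = 21 + 28 R u$ ($t{\left(R,u \right)} = -63 + 7 \left(4 R u + 12\right) = -63 + 7 \left(12 + 4 R u\right) = -63 + \left(84 + 28 R u\right) = 21 + 28 R u$)
$t{\left(-11,-6 \right)} \left(Z{\left(s \right)} + 133\right) = \left(21 + 28 \left(-11\right) \left(-6\right)\right) \left(\frac{2}{3} + 133\right) = \left(21 + 1848\right) \frac{401}{3} = 1869 \cdot \frac{401}{3} = 249823$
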